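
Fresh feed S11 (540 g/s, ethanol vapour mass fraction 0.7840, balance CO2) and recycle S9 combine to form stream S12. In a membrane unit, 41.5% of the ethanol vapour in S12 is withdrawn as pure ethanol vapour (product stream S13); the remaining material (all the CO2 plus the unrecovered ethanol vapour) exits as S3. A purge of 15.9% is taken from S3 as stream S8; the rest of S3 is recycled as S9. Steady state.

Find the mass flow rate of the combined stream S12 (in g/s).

1567 g/s

CO2 enters only via S11 and leaves only via the purge: 540×0.216 = 0.159×(CO2 in S3), and the membrane unit passes all CO2, so CO2 in S12 = CO2 in S3 = 733.58 g/s.
ethanol vapour in S12: m_A = 540×0.784 + (1−0.159)·(1−0.415)·m_A, so m_A = 423.36/0.5080 = 833.36 g/s.
S12 = 833.36 + 733.58 = 1566.9 g/s.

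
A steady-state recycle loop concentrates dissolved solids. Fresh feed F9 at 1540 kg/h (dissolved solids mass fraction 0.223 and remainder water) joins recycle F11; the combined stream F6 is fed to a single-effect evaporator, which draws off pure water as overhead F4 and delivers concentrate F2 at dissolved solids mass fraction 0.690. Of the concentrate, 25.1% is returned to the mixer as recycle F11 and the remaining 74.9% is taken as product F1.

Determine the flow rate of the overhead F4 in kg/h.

1042 kg/h

Overall dissolved solids balance (none leaves overhead): dissolved solids in fresh feed = dissolved solids in product, i.e. 1540×0.223 = (1−0.251)·F2·0.690.
F2 = 343.42/(0.690×0.749) = 664.5 kg/h.
Recycle F11 = 0.251×664.5 = 166.79 kg/h.
Combined feed F6 = 1540 + 166.79 = 1706.8 kg/h.
Overhead F4 = F6 − F2 = 1706.8 − 664.5 = 1042.3 kg/h.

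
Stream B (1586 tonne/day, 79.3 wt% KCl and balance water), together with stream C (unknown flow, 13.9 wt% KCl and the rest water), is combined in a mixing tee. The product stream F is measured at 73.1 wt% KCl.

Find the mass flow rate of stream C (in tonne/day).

Let C be the unknown flow. Total out = 1586 + C.
KCl balance: 1257.7 + 0.139·C = 0.731·(1586 + C)
(0.139 − 0.731)·C = 0.731×1586 − 1257.7 = -98.332
C = -98.332 / -0.592 = 166.1 tonne/day

166.1 tonne/day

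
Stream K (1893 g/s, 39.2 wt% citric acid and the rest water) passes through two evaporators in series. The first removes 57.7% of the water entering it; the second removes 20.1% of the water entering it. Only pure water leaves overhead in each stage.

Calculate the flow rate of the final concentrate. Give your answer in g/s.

water in feed = 1893×0.608 = 1150.9 g/s.
After stage 1: water left = (1−0.577)×1150.9 = 486.85; stream total = 1228.9 g/s.
After stage 2: water left = (1−0.201)×486.85 = 388.99; final concentrate = 1131 g/s.

1131 g/s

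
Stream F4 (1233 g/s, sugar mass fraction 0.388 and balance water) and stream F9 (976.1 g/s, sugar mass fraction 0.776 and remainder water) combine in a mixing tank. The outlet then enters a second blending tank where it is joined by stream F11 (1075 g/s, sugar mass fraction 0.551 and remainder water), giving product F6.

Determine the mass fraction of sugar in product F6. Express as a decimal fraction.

0.557

Overall, product flow = 3284.1 g/s.
sugar in = 1233×0.388 + 976.1×0.776 + 1075×0.551 = 1828.2 g/s.
sugar fraction in F6 = 0.557.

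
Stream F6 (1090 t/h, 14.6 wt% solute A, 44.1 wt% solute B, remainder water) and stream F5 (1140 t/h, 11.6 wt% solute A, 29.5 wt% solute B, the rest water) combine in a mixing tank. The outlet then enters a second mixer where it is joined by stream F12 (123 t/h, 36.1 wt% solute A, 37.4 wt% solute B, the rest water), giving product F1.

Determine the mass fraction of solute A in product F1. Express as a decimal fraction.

0.143

Overall, product flow = 2353 t/h.
solute A in = 1090×0.146 + 1140×0.116 + 123×0.361 = 335.78 t/h.
solute A fraction in F1 = 0.143.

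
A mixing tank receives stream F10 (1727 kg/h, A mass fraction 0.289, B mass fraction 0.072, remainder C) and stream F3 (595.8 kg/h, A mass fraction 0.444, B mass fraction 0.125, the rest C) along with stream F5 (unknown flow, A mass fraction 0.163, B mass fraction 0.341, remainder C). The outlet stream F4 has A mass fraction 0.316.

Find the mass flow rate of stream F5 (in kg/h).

Let F5 be the unknown flow. Total out = 2322.8 + F5.
A balance: 763.64 + 0.163·F5 = 0.316·(2322.8 + F5)
(0.163 − 0.316)·F5 = 0.316×2322.8 − 763.64 = -29.633
F5 = -29.633 / -0.153 = 193.68 kg/h

193.7 kg/h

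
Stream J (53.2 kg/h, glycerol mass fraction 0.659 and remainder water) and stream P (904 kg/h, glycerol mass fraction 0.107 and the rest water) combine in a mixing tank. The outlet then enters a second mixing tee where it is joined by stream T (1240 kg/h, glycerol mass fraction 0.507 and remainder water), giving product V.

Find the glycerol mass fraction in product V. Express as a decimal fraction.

Overall, product flow = 2197.2 kg/h.
glycerol in = 53.2×0.659 + 904×0.107 + 1240×0.507 = 760.47 kg/h.
glycerol fraction in V = 0.346.

0.346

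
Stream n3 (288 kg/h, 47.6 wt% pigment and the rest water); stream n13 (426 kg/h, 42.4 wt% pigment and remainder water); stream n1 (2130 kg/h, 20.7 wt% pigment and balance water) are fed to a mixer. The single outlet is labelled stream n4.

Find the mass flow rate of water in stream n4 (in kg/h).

water out = water in = 288×0.524 + 426×0.576 + 2130×0.793 = 2085.4 kg/h.

2085 kg/h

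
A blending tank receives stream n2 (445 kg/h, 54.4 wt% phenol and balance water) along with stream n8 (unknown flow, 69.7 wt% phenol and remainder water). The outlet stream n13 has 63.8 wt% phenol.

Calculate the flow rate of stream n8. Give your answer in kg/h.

709 kg/h

Let n8 be the unknown flow. Total out = 445 + n8.
phenol balance: 242.08 + 0.697·n8 = 0.638·(445 + n8)
(0.697 − 0.638)·n8 = 0.638×445 − 242.08 = 41.83
n8 = 41.83 / 0.059 = 708.98 kg/h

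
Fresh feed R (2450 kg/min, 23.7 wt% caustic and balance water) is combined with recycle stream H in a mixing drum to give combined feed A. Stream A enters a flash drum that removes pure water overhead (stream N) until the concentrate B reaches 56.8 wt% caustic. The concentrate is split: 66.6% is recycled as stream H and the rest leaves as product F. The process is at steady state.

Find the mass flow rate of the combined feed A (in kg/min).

4488 kg/min

Overall caustic balance (none leaves overhead): caustic in fresh feed = caustic in product, i.e. 2450×0.237 = (1−0.666)·B·0.568.
B = 580.65/(0.568×0.334) = 3060.7 kg/min.
Recycle H = 0.666×3060.7 = 2038.4 kg/min.
Combined feed A = 2450 + 2038.4 = 4488.4 kg/min.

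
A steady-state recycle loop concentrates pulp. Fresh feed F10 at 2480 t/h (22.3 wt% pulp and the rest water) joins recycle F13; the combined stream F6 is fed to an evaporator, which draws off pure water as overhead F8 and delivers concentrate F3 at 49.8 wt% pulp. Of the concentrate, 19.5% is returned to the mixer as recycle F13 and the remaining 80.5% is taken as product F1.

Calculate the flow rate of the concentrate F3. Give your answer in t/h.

1380 t/h

Overall pulp balance (none leaves overhead): pulp in fresh feed = pulp in product, i.e. 2480×0.223 = (1−0.195)·F3·0.498.
F3 = 553.04/(0.498×0.805) = 1379.5 t/h.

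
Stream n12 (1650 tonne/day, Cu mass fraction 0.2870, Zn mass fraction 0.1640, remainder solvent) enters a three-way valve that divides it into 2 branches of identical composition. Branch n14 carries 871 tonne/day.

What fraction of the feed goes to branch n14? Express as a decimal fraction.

0.528

Fraction to n14 = 871/1650 = 0.5279.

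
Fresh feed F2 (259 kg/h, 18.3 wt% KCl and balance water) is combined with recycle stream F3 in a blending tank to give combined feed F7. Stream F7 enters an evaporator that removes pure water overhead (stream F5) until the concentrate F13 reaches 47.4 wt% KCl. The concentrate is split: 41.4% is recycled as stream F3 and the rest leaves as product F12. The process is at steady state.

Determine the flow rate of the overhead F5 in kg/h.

Overall KCl balance (none leaves overhead): KCl in fresh feed = KCl in product, i.e. 259×0.183 = (1−0.414)·F13·0.474.
F13 = 47.397/(0.474×0.586) = 170.64 kg/h.
Recycle F3 = 0.414×170.64 = 70.644 kg/h.
Combined feed F7 = 259 + 70.644 = 329.64 kg/h.
Overhead F5 = F7 − F13 = 329.64 − 170.64 = 159.01 kg/h.

159 kg/h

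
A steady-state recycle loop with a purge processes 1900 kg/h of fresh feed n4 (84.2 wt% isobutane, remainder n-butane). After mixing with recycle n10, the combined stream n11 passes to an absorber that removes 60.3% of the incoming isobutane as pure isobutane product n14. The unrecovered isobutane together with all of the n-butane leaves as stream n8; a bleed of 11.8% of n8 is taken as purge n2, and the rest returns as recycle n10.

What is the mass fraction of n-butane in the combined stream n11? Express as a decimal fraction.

n-butane enters only via n4 and leaves only via the purge: 1900×0.158 = 0.118×(n-butane in n8), and the absorber passes all n-butane, so n-butane in n11 = n-butane in n8 = 2544.1 kg/h.
isobutane in n11: m_A = 1900×0.842 + (1−0.118)·(1−0.603)·m_A, so m_A = 1599.8/0.6498 = 2461.8 kg/h.
n11 = 2461.8 + 2544.1 = 5005.9 kg/h.
n-butane fraction in n11 = 2544.1/5005.9 = 0.508.

0.508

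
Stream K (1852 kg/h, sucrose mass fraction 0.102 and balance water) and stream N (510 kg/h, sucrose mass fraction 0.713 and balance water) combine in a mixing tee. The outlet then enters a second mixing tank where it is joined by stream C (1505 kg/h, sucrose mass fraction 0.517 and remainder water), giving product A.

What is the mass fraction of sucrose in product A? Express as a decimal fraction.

0.344

Overall, product flow = 3867 kg/h.
sucrose in = 1852×0.102 + 510×0.713 + 1505×0.517 = 1330.6 kg/h.
sucrose fraction in A = 0.344.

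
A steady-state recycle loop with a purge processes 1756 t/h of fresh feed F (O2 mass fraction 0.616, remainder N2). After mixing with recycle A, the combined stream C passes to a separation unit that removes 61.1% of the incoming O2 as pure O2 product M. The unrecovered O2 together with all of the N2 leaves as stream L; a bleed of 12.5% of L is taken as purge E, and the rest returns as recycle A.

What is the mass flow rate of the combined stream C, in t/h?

N2 enters only via F and leaves only via the purge: 1756×0.384 = 0.125×(N2 in L), and the separation unit passes all N2, so N2 in C = N2 in L = 5394.4 t/h.
O2 in C: m_A = 1756×0.616 + (1−0.125)·(1−0.611)·m_A, so m_A = 1081.7/0.6596 = 1639.9 t/h.
C = 1639.9 + 5394.4 = 7034.3 t/h.

7034 t/h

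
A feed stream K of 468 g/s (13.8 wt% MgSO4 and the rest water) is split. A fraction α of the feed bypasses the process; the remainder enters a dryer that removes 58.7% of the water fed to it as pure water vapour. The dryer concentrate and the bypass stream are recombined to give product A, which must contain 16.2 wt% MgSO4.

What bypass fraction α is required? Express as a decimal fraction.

All 468×0.138 = 64.584 g/s of MgSO4 reaches A, so A = 64.584/0.162 = 398.67 g/s and vapour = 69.333 g/s.
The evaporator receives (1−α)·468 of feed at 0.862 water and removes 0.587 of that water:
0.587×0.862×(1−α)×468 = 69.333
(1−α) = 69.333/236.81 = 0.2928;  α = 0.7072.

0.707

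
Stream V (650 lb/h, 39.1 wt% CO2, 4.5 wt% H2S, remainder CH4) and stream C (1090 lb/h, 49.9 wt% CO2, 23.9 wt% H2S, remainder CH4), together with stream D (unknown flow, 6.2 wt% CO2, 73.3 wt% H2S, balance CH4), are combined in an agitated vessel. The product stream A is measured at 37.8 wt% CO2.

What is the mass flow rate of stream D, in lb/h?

444.1 lb/h

Let D be the unknown flow. Total out = 1740 + D.
CO2 balance: 798.06 + 0.062·D = 0.378·(1740 + D)
(0.062 − 0.378)·D = 0.378×1740 − 798.06 = -140.34
D = -140.34 / -0.316 = 444.11 lb/h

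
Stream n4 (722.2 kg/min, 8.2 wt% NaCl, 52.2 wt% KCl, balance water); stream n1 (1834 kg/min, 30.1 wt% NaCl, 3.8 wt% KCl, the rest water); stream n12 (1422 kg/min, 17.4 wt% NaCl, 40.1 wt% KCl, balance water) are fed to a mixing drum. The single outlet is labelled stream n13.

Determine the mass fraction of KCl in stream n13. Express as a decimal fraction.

Total flow out = 722.2 + 1834 + 1422 = 3978.2 kg/min.
KCl in = 722.2×0.522 + 1834×0.038 + 1422×0.401 = 1016.9 kg/min.
KCl mass fraction in n13 = 1016.9/3978.2 = 0.256.

0.256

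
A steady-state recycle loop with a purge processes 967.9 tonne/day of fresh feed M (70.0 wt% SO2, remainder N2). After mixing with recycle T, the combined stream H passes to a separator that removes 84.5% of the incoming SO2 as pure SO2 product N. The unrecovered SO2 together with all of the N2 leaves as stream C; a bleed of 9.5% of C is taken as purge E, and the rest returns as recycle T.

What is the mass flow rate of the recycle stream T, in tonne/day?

N2 enters only via M and leaves only via the purge: 967.9×0.300 = 0.095×(N2 in C), and the separator passes all N2, so N2 in H = N2 in C = 3056.5 tonne/day.
SO2 in H: m_A = 967.9×0.700 + (1−0.095)·(1−0.845)·m_A, so m_A = 677.53/0.8597 = 788.08 tonne/day.
C = (1−0.845)×788.08 + 3056.5 = 3178.7 tonne/day.
Recycle T = (1−0.095)×3178.7 = 2876.7 tonne/day.

2877 tonne/day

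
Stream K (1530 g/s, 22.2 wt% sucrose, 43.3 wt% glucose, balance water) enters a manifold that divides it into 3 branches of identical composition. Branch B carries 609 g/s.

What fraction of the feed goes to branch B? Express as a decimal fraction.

0.398

Fraction to B = 609/1530 = 0.3980.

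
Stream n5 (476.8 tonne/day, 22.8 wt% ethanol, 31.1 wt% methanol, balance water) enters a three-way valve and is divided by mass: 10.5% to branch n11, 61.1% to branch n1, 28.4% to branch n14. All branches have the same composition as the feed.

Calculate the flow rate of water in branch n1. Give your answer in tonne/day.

134.3 tonne/day

Branch n1 total = 0.611×476.8 = 291.32 tonne/day.
water in n1 = 0.461×291.32 = 134.3 tonne/day.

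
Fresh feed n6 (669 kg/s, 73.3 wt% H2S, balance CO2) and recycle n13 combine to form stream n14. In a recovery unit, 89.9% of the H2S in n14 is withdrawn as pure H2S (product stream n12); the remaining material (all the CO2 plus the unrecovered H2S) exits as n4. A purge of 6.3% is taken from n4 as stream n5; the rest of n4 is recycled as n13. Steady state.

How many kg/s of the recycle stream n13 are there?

CO2 enters only via n6 and leaves only via the purge: 669×0.267 = 0.063×(CO2 in n4), and the recovery unit passes all CO2, so CO2 in n14 = CO2 in n4 = 2835.3 kg/s.
H2S in n14: m_A = 669×0.733 + (1−0.063)·(1−0.899)·m_A, so m_A = 490.38/0.9054 = 541.64 kg/s.
n4 = (1−0.899)×541.64 + 2835.3 = 2890 kg/s.
Recycle n13 = (1−0.063)×2890 = 2707.9 kg/s.

2708 kg/s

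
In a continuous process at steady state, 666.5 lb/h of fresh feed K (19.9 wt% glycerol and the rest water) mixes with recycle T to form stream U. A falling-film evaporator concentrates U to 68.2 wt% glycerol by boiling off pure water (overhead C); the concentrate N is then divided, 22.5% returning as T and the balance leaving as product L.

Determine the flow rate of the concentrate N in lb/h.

250.9 lb/h

Overall glycerol balance (none leaves overhead): glycerol in fresh feed = glycerol in product, i.e. 666.5×0.199 = (1−0.225)·N·0.682.
N = 132.63/(0.682×0.775) = 250.94 lb/h.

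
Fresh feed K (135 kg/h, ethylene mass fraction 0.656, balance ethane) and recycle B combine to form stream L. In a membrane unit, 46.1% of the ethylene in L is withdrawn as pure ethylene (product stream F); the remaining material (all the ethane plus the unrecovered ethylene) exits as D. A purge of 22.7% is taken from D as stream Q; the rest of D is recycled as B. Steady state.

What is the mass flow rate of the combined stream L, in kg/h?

356.4 kg/h

ethane enters only via K and leaves only via the purge: 135×0.344 = 0.227×(ethane in D), and the membrane unit passes all ethane, so ethane in L = ethane in D = 204.58 kg/h.
ethylene in L: m_A = 135×0.656 + (1−0.227)·(1−0.461)·m_A, so m_A = 88.56/0.5834 = 151.81 kg/h.
L = 151.81 + 204.58 = 356.39 kg/h.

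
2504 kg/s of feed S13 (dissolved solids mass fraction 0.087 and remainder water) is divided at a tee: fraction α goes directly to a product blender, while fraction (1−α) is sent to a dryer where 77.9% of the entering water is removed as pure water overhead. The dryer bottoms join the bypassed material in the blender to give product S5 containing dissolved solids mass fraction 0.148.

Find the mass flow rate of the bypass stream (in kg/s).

1053 kg/s

All 2504×0.087 = 217.85 kg/s of dissolved solids reaches S5, so S5 = 217.85/0.148 = 1471.9 kg/s and vapour = 1032.1 kg/s.
The evaporator receives (1−α)·2504 of feed at 0.913 water and removes 0.779 of that water:
0.779×0.913×(1−α)×2504 = 1032.1
(1−α) = 1032.1/1780.9 = 0.5795;  α = 0.4205.
Bypass flow = 0.4205×2504 = 1052.9 kg/s.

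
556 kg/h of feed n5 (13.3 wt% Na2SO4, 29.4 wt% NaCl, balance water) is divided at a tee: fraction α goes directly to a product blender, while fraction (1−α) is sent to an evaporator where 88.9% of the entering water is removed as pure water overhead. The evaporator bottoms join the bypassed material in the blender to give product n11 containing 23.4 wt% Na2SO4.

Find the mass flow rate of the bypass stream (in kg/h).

84.89 kg/h

All 556×0.133 = 73.948 kg/h of Na2SO4 reaches n11, so n11 = 73.948/0.234 = 316.02 kg/h and vapour = 239.98 kg/h.
The evaporator receives (1−α)·556 of feed at 0.573 water and removes 0.889 of that water:
0.889×0.573×(1−α)×556 = 239.98
(1−α) = 239.98/283.22 = 0.8473;  α = 0.1527.
Bypass flow = 0.1527×556 = 84.888 kg/h.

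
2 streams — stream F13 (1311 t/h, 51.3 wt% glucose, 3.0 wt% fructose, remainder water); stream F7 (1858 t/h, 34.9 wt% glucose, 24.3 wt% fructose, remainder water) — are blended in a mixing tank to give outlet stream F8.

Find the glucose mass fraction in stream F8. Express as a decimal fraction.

Total flow out = 1311 + 1858 = 3169 t/h.
glucose in = 1311×0.513 + 1858×0.349 = 1321 t/h.
glucose mass fraction in F8 = 1321/3169 = 0.4168.

0.4168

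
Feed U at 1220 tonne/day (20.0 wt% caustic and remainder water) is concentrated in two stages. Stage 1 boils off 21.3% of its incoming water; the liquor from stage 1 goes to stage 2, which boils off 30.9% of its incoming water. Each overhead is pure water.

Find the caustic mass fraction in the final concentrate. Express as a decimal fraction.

water in feed = 1220×0.800 = 976 tonne/day.
After stage 1: water left = (1−0.213)×976 = 768.11; stream total = 1012.1 tonne/day.
After stage 2: water left = (1−0.309)×768.11 = 530.77; final concentrate = 774.77 tonne/day.
caustic fraction = 244/774.77 = 0.315.

0.315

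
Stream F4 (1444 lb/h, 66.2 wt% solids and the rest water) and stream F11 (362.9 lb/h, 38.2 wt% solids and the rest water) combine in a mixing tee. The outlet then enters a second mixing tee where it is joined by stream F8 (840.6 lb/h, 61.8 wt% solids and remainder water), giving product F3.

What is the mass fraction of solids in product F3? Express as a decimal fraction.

Overall, product flow = 2647.5 lb/h.
solids in = 1444×0.662 + 362.9×0.382 + 840.6×0.618 = 1614 lb/h.
solids fraction in F3 = 0.6096.

0.6096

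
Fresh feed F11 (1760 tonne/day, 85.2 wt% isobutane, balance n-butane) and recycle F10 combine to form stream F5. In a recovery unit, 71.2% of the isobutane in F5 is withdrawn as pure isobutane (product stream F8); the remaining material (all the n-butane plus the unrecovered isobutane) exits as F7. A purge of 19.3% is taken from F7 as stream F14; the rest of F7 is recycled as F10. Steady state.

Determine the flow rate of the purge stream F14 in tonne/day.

n-butane enters only via F11 and leaves only via the purge: 1760×0.148 = 0.193×(n-butane in F7), and the recovery unit passes all n-butane, so n-butane in F5 = n-butane in F7 = 1349.6 tonne/day.
isobutane in F5: m_A = 1760×0.852 + (1−0.193)·(1−0.712)·m_A, so m_A = 1499.5/0.7676 = 1953.6 tonne/day.
F7 = (1−0.712)×1953.6 + 1349.6 = 1912.3 tonne/day.
Purge F14 = 0.193×1912.3 = 369.07 tonne/day.

369.1 tonne/day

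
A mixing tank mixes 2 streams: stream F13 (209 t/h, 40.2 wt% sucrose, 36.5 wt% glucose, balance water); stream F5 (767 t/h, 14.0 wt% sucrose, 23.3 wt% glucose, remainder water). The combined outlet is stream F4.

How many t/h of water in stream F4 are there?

529.6 t/h

water out = water in = 209×0.233 + 767×0.627 = 529.61 t/h.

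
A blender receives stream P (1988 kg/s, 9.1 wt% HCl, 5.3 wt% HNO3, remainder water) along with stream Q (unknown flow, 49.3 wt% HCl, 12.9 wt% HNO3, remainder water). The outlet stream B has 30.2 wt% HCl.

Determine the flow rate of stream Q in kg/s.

Let Q be the unknown flow. Total out = 1988 + Q.
HCl balance: 180.91 + 0.493·Q = 0.302·(1988 + Q)
(0.493 − 0.302)·Q = 0.302×1988 − 180.91 = 419.47
Q = 419.47 / 0.191 = 2196.2 kg/s

2196 kg/s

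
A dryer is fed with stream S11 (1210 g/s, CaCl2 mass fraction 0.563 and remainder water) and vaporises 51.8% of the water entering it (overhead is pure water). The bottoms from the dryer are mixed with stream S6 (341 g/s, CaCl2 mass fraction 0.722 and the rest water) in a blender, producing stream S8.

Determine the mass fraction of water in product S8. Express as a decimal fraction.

0.274

Vapour removed = 0.518×0.437×1210 = 273.9 g/s; concentrate = 936.1 g/s.
water reaching the mixer = 254.87 (from concentrate) + 341×0.278 = 349.67 g/s.
Product flow = 936.1 + 341 = 1277.1 g/s; water fraction = 0.274.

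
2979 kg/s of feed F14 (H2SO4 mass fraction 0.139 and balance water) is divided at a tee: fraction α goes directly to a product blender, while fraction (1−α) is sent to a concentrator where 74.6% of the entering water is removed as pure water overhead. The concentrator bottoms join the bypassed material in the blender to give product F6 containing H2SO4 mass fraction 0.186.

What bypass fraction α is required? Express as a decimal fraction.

All 2979×0.139 = 414.08 kg/s of H2SO4 reaches F6, so F6 = 414.08/0.186 = 2226.2 kg/s and vapour = 752.76 kg/s.
The evaporator receives (1−α)·2979 of feed at 0.861 water and removes 0.746 of that water:
0.746×0.861×(1−α)×2979 = 752.76
(1−α) = 752.76/1913.4 = 0.3934;  α = 0.6066.

0.607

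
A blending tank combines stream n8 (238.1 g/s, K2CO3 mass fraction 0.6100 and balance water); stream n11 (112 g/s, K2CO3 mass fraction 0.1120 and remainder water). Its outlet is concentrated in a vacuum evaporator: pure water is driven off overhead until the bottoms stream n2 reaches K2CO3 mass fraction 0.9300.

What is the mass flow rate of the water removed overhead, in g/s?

180.4 g/s

K2CO3 entering = 238.1×0.610 + 112×0.112 = 157.78 g/s.
All K2CO3 reports to n2, so n2 = 157.78/0.930 = 169.66 g/s.
Total feed = 350.1 g/s; overhead = 350.1 − 169.66 = 180.44 g/s.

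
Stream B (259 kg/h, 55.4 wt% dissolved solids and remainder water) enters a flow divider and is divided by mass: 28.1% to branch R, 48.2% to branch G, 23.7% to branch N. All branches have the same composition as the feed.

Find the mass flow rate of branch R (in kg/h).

Branch R flow = 0.281×259 = 72.779 kg/h.

72.78 kg/h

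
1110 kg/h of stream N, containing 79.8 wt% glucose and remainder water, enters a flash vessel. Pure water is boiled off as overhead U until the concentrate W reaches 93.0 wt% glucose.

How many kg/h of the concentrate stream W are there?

952.5 kg/h

glucose is conserved: 1110×0.798 = 885.78 kg/h all reports to the concentrate.
Concentrate = 885.78/(target fraction) = 952.45 kg/h.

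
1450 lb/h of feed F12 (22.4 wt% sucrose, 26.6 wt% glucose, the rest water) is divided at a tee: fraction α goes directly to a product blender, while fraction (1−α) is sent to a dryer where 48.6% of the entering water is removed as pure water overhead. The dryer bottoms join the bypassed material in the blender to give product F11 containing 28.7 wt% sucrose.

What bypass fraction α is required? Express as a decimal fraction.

All 1450×0.224 = 324.8 lb/h of sucrose reaches F11, so F11 = 324.8/0.287 = 1131.7 lb/h and vapour = 318.29 lb/h.
The evaporator receives (1−α)·1450 of feed at 0.510 water and removes 0.486 of that water:
0.486×0.510×(1−α)×1450 = 318.29
(1−α) = 318.29/359.4 = 0.8856;  α = 0.1144.

0.114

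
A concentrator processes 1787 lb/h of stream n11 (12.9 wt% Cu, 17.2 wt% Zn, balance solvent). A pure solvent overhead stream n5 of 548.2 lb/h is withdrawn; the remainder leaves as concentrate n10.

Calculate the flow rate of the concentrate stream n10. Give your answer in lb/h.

1239 lb/h

Concentrate = 1787 − 548.2 = 1238.8 lb/h.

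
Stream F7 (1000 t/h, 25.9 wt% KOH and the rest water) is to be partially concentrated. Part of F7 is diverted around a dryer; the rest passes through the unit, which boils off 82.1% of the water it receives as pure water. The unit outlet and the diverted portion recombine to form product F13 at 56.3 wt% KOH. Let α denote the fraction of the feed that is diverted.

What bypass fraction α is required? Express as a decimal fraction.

All 1000×0.259 = 259 t/h of KOH reaches F13, so F13 = 259/0.563 = 460.04 t/h and vapour = 539.96 t/h.
The evaporator receives (1−α)·1000 of feed at 0.741 water and removes 0.821 of that water:
0.821×0.741×(1−α)×1000 = 539.96
(1−α) = 539.96/608.36 = 0.8876;  α = 0.1124.

0.112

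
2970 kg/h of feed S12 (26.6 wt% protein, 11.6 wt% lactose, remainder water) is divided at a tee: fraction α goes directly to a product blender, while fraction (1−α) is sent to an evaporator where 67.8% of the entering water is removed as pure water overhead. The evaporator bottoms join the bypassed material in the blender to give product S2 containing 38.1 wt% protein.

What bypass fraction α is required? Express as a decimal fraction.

0.280

All 2970×0.266 = 790.02 kg/h of protein reaches S2, so S2 = 790.02/0.381 = 2073.5 kg/h and vapour = 896.46 kg/h.
The evaporator receives (1−α)·2970 of feed at 0.618 water and removes 0.678 of that water:
0.678×0.618×(1−α)×2970 = 896.46
(1−α) = 896.46/1244.4 = 0.7204;  α = 0.2796.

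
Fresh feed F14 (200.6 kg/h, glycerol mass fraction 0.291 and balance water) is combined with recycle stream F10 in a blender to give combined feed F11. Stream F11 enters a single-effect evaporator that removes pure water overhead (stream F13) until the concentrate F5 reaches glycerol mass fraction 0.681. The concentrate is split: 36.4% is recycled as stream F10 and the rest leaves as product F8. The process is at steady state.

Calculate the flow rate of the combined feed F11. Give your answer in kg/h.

249.7 kg/h

Overall glycerol balance (none leaves overhead): glycerol in fresh feed = glycerol in product, i.e. 200.6×0.291 = (1−0.364)·F5·0.681.
F5 = 58.375/(0.681×0.636) = 134.78 kg/h.
Recycle F10 = 0.364×134.78 = 49.059 kg/h.
Combined feed F11 = 200.6 + 49.059 = 249.66 kg/h.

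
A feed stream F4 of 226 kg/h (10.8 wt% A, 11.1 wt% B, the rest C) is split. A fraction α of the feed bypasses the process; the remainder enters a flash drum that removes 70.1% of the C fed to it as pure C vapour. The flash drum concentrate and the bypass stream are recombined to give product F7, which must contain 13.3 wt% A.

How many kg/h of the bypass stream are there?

All 226×0.108 = 24.408 kg/h of A reaches F7, so F7 = 24.408/0.133 = 183.52 kg/h and vapour = 42.481 kg/h.
The evaporator receives (1−α)·226 of feed at 0.781 C and removes 0.701 of that C:
0.701×0.781×(1−α)×226 = 42.481
(1−α) = 42.481/123.73 = 0.3433;  α = 0.6567.
Bypass flow = 0.6567×226 = 148.41 kg/h.

148.4 kg/h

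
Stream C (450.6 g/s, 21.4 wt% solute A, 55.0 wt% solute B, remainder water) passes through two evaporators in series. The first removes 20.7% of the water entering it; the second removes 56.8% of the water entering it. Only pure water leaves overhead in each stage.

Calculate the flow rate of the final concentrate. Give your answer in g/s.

water in feed = 450.6×0.236 = 106.34 g/s.
After stage 1: water left = (1−0.207)×106.34 = 84.329; stream total = 428.59 g/s.
After stage 2: water left = (1−0.568)×84.329 = 36.43; final concentrate = 380.69 g/s.

380.7 g/s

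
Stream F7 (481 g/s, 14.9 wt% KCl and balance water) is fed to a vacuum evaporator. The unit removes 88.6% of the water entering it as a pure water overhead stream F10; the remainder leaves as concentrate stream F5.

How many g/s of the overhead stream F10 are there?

water entering = 481×0.851 = 409.33 g/s; overhead removed = 0.886×409.33 = 362.67 g/s.

362.7 g/s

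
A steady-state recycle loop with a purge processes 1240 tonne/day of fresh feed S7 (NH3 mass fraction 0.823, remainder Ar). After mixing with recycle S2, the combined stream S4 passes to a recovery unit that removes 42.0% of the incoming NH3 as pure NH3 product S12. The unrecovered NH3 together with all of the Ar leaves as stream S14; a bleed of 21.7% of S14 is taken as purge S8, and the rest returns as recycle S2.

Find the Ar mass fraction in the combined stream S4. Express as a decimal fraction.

Ar enters only via S7 and leaves only via the purge: 1240×0.177 = 0.217×(Ar in S14), and the recovery unit passes all Ar, so Ar in S4 = Ar in S14 = 1011.4 tonne/day.
NH3 in S4: m_A = 1240×0.823 + (1−0.217)·(1−0.420)·m_A, so m_A = 1020.5/0.5459 = 1869.6 tonne/day.
S4 = 1869.6 + 1011.4 = 2881 tonne/day.
Ar fraction in S4 = 1011.4/2881 = 0.351.

0.351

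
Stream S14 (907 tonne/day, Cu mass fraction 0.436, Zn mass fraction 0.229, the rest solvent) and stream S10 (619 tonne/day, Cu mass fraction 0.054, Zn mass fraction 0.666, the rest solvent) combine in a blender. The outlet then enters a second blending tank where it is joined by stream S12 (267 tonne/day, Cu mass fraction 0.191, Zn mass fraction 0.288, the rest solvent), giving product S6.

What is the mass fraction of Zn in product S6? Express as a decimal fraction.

0.389

Overall, product flow = 1793 tonne/day.
Zn in = 907×0.229 + 619×0.666 + 267×0.288 = 696.85 tonne/day.
Zn fraction in S6 = 0.389.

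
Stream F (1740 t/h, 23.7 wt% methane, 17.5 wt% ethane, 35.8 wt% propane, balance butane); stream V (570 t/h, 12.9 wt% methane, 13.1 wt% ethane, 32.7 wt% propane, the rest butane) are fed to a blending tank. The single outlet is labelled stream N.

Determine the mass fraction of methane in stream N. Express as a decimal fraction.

0.2104

Total flow out = 1740 + 570 = 2310 t/h.
methane in = 1740×0.237 + 570×0.129 = 485.91 t/h.
methane mass fraction in N = 485.91/2310 = 0.2104.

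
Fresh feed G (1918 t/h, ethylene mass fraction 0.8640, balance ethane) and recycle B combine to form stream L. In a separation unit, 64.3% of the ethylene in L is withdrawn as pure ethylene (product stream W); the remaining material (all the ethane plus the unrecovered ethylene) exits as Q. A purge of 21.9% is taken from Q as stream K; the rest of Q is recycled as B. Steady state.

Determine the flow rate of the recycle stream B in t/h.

1571 t/h

ethane enters only via G and leaves only via the purge: 1918×0.136 = 0.219×(ethane in Q), and the separation unit passes all ethane, so ethane in L = ethane in Q = 1191.1 t/h.
ethylene in L: m_A = 1918×0.864 + (1−0.219)·(1−0.643)·m_A, so m_A = 1657.2/0.7212 = 2297.8 t/h.
Q = (1−0.643)×2297.8 + 1191.1 = 2011.4 t/h.
Recycle B = (1−0.219)×2011.4 = 1570.9 t/h.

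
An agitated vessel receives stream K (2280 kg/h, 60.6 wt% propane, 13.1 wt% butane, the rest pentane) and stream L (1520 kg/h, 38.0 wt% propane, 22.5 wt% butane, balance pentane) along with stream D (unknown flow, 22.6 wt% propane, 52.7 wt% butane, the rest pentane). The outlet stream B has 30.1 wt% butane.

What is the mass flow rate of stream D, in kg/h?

Let D be the unknown flow. Total out = 3800 + D.
butane balance: 640.68 + 0.527·D = 0.301·(3800 + D)
(0.527 − 0.301)·D = 0.301×3800 − 640.68 = 503.12
D = 503.12 / 0.226 = 2226.2 kg/h

2226 kg/h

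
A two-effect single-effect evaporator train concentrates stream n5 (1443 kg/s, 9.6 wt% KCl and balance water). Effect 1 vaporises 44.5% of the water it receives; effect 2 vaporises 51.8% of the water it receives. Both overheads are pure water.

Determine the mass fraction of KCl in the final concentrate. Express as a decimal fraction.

0.2842

water in feed = 1443×0.904 = 1304.5 kg/s.
After stage 1: water left = (1−0.445)×1304.5 = 723.98; stream total = 862.51 kg/s.
After stage 2: water left = (1−0.518)×723.98 = 348.96; final concentrate = 487.49 kg/s.
KCl fraction = 138.53/487.49 = 0.2842.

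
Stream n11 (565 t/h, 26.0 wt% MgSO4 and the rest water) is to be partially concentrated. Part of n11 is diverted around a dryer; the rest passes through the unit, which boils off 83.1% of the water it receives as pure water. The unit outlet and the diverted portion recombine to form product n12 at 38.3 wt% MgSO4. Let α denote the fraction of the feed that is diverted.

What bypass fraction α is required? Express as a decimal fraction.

0.478

All 565×0.260 = 146.9 t/h of MgSO4 reaches n12, so n12 = 146.9/0.383 = 383.55 t/h and vapour = 181.45 t/h.
The evaporator receives (1−α)·565 of feed at 0.740 water and removes 0.831 of that water:
0.831×0.740×(1−α)×565 = 181.45
(1−α) = 181.45/347.44 = 0.5222;  α = 0.4778.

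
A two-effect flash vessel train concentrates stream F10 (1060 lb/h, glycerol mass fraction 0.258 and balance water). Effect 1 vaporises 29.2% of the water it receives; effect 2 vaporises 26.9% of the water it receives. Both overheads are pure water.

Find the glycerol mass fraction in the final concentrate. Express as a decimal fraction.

water in feed = 1060×0.742 = 786.52 lb/h.
After stage 1: water left = (1−0.292)×786.52 = 556.86; stream total = 830.34 lb/h.
After stage 2: water left = (1−0.269)×556.86 = 407.06; final concentrate = 680.54 lb/h.
glycerol fraction = 273.48/680.54 = 0.402.

0.402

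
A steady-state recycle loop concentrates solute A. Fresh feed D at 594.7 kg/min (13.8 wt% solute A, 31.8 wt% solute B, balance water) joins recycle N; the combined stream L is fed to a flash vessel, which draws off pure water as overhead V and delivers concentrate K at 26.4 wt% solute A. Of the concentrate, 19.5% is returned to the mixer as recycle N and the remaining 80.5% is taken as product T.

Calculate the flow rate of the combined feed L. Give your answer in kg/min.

Overall solute A balance (none leaves overhead): solute A in fresh feed = solute A in product, i.e. 594.7×0.138 = (1−0.195)·K·0.264.
K = 82.069/(0.264×0.805) = 386.17 kg/min.
Recycle N = 0.195×386.17 = 75.303 kg/min.
Combined feed L = 594.7 + 75.303 = 670 kg/min.

670 kg/min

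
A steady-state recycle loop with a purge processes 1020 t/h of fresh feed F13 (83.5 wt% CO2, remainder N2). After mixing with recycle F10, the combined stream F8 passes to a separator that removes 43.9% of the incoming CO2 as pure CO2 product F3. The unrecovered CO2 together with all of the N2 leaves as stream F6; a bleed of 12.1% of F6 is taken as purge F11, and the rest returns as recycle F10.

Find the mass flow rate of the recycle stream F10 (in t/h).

N2 enters only via F13 and leaves only via the purge: 1020×0.165 = 0.121×(N2 in F6), and the separator passes all N2, so N2 in F8 = N2 in F6 = 1390.9 t/h.
CO2 in F8: m_A = 1020×0.835 + (1−0.121)·(1−0.439)·m_A, so m_A = 851.7/0.5069 = 1680.3 t/h.
F6 = (1−0.439)×1680.3 + 1390.9 = 2333.5 t/h.
Recycle F10 = (1−0.121)×2333.5 = 2051.2 t/h.

2051 t/h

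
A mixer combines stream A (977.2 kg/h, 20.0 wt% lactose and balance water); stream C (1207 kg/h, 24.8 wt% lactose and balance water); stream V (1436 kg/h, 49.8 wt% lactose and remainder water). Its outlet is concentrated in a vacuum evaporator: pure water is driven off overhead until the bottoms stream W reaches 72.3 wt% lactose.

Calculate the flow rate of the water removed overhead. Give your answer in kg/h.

1947 kg/h

lactose entering = 977.2×0.200 + 1207×0.248 + 1436×0.498 = 1209.9 kg/h.
All lactose reports to W, so W = 1209.9/0.723 = 1673.4 kg/h.
Total feed = 3620.2 kg/h; overhead = 3620.2 − 1673.4 = 1946.8 kg/h.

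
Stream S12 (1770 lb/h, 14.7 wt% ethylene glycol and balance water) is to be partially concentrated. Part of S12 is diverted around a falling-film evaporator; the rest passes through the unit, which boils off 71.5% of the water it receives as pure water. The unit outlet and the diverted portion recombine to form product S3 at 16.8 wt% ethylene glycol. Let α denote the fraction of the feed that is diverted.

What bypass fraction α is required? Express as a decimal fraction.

0.795

All 1770×0.147 = 260.19 lb/h of ethylene glycol reaches S3, so S3 = 260.19/0.168 = 1548.8 lb/h and vapour = 221.25 lb/h.
The evaporator receives (1−α)·1770 of feed at 0.853 water and removes 0.715 of that water:
0.715×0.853×(1−α)×1770 = 221.25
(1−α) = 221.25/1079.5 = 0.2050;  α = 0.7950.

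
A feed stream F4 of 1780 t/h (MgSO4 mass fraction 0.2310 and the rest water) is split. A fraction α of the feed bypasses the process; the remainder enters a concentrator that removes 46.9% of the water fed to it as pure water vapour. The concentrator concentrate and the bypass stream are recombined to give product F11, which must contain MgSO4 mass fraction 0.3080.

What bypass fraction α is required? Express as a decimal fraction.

All 1780×0.231 = 411.18 t/h of MgSO4 reaches F11, so F11 = 411.18/0.308 = 1335 t/h and vapour = 445 t/h.
The evaporator receives (1−α)·1780 of feed at 0.769 water and removes 0.469 of that water:
0.469×0.769×(1−α)×1780 = 445
(1−α) = 445/641.98 = 0.6932;  α = 0.3068.

0.307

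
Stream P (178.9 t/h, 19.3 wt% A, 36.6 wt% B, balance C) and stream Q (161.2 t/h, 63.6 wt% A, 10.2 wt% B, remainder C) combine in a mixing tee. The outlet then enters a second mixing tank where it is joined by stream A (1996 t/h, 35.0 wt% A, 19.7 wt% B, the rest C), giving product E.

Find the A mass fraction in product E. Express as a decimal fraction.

0.358

Overall, product flow = 2336.1 t/h.
A in = 178.9×0.193 + 161.2×0.636 + 1996×0.350 = 835.65 t/h.
A fraction in E = 0.358.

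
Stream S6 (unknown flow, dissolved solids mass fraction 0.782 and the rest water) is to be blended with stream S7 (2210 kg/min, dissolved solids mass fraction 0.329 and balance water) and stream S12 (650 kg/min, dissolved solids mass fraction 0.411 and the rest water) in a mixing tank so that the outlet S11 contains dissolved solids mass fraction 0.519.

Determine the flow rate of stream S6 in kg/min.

1863 kg/min

Let S6 be the unknown flow. Total out = 2860 + S6.
dissolved solids balance: 994.24 + 0.782·S6 = 0.519·(2860 + S6)
(0.782 − 0.519)·S6 = 0.519×2860 − 994.24 = 490.1
S6 = 490.1 / 0.263 = 1863.5 kg/min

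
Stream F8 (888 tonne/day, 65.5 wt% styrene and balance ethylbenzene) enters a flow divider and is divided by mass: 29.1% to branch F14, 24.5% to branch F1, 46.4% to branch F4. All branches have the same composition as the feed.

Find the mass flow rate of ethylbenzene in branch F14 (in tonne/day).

89.15 tonne/day

Branch F14 total = 0.291×888 = 258.41 tonne/day.
ethylbenzene in F14 = 0.345×258.41 = 89.151 tonne/day.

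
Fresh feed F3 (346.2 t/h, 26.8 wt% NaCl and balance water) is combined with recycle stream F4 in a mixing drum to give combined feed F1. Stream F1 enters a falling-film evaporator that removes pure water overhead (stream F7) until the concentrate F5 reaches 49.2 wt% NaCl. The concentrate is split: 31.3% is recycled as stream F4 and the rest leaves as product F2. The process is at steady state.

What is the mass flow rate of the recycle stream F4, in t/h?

85.92 t/h

Overall NaCl balance (none leaves overhead): NaCl in fresh feed = NaCl in product, i.e. 346.2×0.268 = (1−0.313)·F5·0.492.
F5 = 92.782/(0.492×0.687) = 274.5 t/h.
Recycle F4 = 0.313×274.5 = 85.918 t/h.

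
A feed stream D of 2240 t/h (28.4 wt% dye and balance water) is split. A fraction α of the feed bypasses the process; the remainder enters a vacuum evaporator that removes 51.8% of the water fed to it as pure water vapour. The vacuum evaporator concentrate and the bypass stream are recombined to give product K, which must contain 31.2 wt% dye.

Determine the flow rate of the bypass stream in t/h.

1698 t/h

All 2240×0.284 = 636.16 t/h of dye reaches K, so K = 636.16/0.312 = 2039 t/h and vapour = 201.03 t/h.
The evaporator receives (1−α)·2240 of feed at 0.716 water and removes 0.518 of that water:
0.518×0.716×(1−α)×2240 = 201.03
(1−α) = 201.03/830.79 = 0.2420;  α = 0.7580.
Bypass flow = 0.7580×2240 = 1698 t/h.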